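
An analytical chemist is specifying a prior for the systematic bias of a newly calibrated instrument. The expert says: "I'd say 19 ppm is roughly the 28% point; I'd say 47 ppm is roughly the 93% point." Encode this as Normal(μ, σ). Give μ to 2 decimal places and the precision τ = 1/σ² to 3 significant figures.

For Normal(μ,σ), the p-quantile is μ + z_p·σ. Here z_{0.28} = -0.5828, z_{0.93} = 1.476.
So 19 = μ − 0.5828σ and 47 = μ + 1.476σ.
Subtracting: σ = (47 − 19)/(1.476 − (-0.5828)) = 13.60.
Then μ = 19 − (-0.5828)·13.60 = 26.93.
Precision τ = 1/σ² = 1/13.6² = 0.00541.

μ = 26.93, τ = 0.00541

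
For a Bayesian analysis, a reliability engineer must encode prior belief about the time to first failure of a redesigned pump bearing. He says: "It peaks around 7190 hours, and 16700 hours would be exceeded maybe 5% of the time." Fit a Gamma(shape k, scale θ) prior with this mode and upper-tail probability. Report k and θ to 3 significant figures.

Gamma(k,θ) with k>1 has mode (k−1)θ, so θ = 7190/(k−1).
Need P(X < 16700) = 0.95 with θ tied to k this way. Start at k = 2, θ = 7190: P(X<16700) ≈ 0.674.
Too low — raise k to concentrate. Iterating converges to k ≈ 4.85.
Then θ = 7190/(4.85−1) ≈ 1870.

k ≈ 4.85, θ ≈ 1870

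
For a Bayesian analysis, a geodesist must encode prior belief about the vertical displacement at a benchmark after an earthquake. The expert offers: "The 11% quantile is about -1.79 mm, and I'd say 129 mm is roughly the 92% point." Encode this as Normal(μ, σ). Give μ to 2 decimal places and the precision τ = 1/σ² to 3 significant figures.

The p-quantile of Normal(μ,σ) is μ + z_p·σ, with z_{0.11} = -1.227 and z_{0.92} = 1.405.
Eliminate σ: μ = (z₂·x₁ − z₁·x₂)/(z₂ − z₁) = (1.405·-1.79 − (-1.227)·129)/2.632 = 59.17.
Then σ = (x₂ − x₁)/(z₂ − z₁) = (129 − -1.79)/2.632 = 49.70.
Precision τ = 1/σ² = 1/49.7² = 0.000405.

μ = 59.17, τ = 0.000405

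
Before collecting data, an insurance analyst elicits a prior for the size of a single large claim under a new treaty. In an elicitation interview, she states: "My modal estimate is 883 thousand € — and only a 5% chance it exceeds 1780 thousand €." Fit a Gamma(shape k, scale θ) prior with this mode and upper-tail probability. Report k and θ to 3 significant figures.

Gamma(k,θ) with k>1 has mode (k−1)θ, so θ = 883/(k−1).
Need P(X < 1780) = 0.95 with θ tied to k this way. Start at k = 2, θ = 883: P(X<1780) ≈ 0.598.
Too low — raise k to concentrate. Iterating converges to k ≈ 6.64.
Then θ = 883/(6.64−1) ≈ 157.

k ≈ 6.64, θ ≈ 157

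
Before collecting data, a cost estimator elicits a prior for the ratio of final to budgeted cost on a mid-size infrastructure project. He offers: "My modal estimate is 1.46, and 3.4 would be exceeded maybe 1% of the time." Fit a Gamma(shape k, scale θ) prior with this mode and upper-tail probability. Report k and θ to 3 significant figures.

Gamma(k,θ) with k>1 has mode (k−1)θ, so θ = 1.46/(k−1).
Need P(X < 3.4) = 0.99 with θ tied to k this way. Start at k = 2, θ = 1.46: P(X<3.4) ≈ 0.676.
Too low — raise k to concentrate. Iterating converges to k ≈ 7.67.
Then θ = 1.46/(7.67−1) ≈ 0.219.

k ≈ 7.67, θ ≈ 0.219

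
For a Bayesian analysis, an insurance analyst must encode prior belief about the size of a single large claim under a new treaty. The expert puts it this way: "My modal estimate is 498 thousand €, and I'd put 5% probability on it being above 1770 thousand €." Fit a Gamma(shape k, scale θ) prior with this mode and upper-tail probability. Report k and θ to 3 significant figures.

k ≈ 2.6, θ ≈ 311

Gamma(k,θ) with k>1 has mode (k−1)θ, so θ = 498/(k−1).
Need P(X < 1770) = 0.95 with θ tied to k this way. Start at k = 2, θ = 498: P(X<1770) ≈ 0.870.
Too low — raise k to concentrate. Iterating converges to k ≈ 2.6.
Then θ = 498/(2.6−1) ≈ 311.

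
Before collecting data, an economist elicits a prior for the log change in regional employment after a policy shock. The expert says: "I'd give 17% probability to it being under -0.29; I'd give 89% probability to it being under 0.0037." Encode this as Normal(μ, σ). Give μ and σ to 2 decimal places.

μ = -0.16, σ = 0.13

The p-quantile of Normal(μ,σ) is μ + z_p·σ, with z_{0.17} = -0.9542 and z_{0.89} = 1.227.
Eliminate σ: μ = (z₂·x₁ − z₁·x₂)/(z₂ − z₁) = (1.227·-0.29 − (-0.9542)·0.0037)/2.181 = -0.16.
Then σ = (x₂ − x₁)/(z₂ − z₁) = (0.0037 − -0.29)/2.181 = 0.13.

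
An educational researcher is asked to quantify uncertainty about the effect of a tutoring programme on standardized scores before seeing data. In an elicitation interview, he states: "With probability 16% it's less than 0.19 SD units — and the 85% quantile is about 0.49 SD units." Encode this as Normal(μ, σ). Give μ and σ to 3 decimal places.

The p-quantile of Normal(μ,σ) is μ + z_p·σ, with z_{0.16} = -0.9945 and z_{0.85} = 1.036.
Eliminate σ: μ = (z₂·x₁ − z₁·x₂)/(z₂ − z₁) = (1.036·0.19 − (-0.9945)·0.49)/2.031 = 0.337.
Then σ = (x₂ − x₁)/(z₂ − z₁) = (0.49 − 0.19)/2.031 = 0.148.

μ = 0.337, σ = 0.148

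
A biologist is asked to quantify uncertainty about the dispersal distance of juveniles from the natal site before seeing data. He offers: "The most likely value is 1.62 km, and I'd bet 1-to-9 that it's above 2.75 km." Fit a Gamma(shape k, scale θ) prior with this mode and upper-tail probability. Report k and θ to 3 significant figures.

k ≈ 7.76, θ ≈ 0.24

Gamma(k,θ) with k>1 has mode (k−1)θ, so θ = 1.62/(k−1).
Need P(X < 2.75) = 0.9 with θ tied to k this way. Start at k = 2, θ = 1.62: P(X<2.75) ≈ 0.506.
Too low — raise k to concentrate. Iterating converges to k ≈ 7.76.
Then θ = 1.62/(7.76−1) ≈ 0.24.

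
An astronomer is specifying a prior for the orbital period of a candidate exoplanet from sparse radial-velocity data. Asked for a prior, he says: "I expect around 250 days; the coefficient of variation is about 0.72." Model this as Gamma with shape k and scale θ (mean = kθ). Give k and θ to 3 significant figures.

For Gamma(k, scale θ): mean = kθ, variance = kθ², so CV = 1/√k.
CV = 0.72, hence k = 1/CV² = 1.93.
Then θ = mean/k = 250/1.93 = 130.

k ≈ 1.93, θ ≈ 130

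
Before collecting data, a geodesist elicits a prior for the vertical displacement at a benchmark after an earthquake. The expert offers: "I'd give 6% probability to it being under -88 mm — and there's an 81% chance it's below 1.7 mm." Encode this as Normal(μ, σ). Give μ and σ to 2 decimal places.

μ = -30.67, σ = 36.87

The p-quantile of Normal(μ,σ) is μ + z_p·σ, with z_{0.06} = -1.555 and z_{0.81} = 0.8779.
Eliminate σ: μ = (z₂·x₁ − z₁·x₂)/(z₂ − z₁) = (0.8779·-88 − (-1.555)·1.7)/2.433 = -30.67.
Then σ = (x₂ − x₁)/(z₂ − z₁) = (1.7 − -88)/2.433 = 36.87.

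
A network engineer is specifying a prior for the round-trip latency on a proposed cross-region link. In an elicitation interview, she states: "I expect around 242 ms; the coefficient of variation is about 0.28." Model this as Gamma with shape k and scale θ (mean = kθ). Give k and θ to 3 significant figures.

For Gamma(k, scale θ): mean = kθ, variance = kθ², so CV = 1/√k.
CV = 0.28, hence k = 1/CV² = 12.8.
Then θ = mean/k = 242/12.8 = 19.

k ≈ 12.8, θ ≈ 19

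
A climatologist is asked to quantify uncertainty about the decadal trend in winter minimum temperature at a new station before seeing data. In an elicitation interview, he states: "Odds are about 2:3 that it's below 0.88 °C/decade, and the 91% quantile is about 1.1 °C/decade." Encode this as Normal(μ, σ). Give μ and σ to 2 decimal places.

For Normal(μ,σ), the p-quantile is μ + z_p·σ. Here z_{0.4} = -0.2533, z_{0.91} = 1.341.
So 0.88 = μ − 0.2533σ and 1.1 = μ + 1.341σ.
Subtracting: σ = (1.1 − 0.88)/(1.341 − (-0.2533)) = 0.14.
Then μ = 0.88 − (-0.2533)·0.14 = 0.91.

μ = 0.91, σ = 0.14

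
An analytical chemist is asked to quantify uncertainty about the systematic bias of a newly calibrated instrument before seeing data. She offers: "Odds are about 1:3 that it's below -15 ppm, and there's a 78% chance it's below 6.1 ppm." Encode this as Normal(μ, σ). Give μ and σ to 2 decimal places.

μ = -5.16, σ = 14.59

The p-quantile of Normal(μ,σ) is μ + z_p·σ, with z_{0.25} = -0.6745 and z_{0.78} = 0.7722.
Eliminate σ: μ = (z₂·x₁ − z₁·x₂)/(z₂ − z₁) = (0.7722·-15 − (-0.6745)·6.1)/1.447 = -5.16.
Then σ = (x₂ − x₁)/(z₂ − z₁) = (6.1 − -15)/1.447 = 14.59.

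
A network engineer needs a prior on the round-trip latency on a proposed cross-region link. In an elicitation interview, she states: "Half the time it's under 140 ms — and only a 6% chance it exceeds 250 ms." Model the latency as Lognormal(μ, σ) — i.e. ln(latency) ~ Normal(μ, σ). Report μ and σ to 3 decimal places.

If T ~ Lognormal(μ,σ) then ln T ~ Normal(μ,σ), so the p-quantile of ln T is μ + z_p·σ.
ln(140) = 4.942 and ln(250) = 5.521; z_{0.5} = 0, z_{0.94} = 1.555.
σ = (5.521 − 4.942)/(1.555 − (0)) = 0.373.
μ = 4.942 − (0)·0.373 = 4.942.

μ ≈ 4.942, σ ≈ 0.373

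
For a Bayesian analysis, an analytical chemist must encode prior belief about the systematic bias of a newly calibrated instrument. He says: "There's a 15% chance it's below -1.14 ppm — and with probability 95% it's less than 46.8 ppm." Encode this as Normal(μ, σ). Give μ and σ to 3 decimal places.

For Normal(μ,σ), the p-quantile is μ + z_p·σ. Here z_{0.15} = -1.036, z_{0.95} = 1.645.
So -1.14 = μ − 1.036σ and 46.8 = μ + 1.645σ.
Subtracting: σ = (46.8 − -1.14)/(1.645 − (-1.036)) = 17.879.
Then μ = -1.14 − (-1.036)·17.879 = 17.391.

μ = 17.391, σ = 17.879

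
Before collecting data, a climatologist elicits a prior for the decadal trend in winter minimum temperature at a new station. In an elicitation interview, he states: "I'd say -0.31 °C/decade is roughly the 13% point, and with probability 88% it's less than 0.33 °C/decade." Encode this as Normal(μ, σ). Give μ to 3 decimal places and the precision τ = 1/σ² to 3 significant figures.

μ = 0.003, τ = 12.9

The p-quantile of Normal(μ,σ) is μ + z_p·σ, with z_{0.13} = -1.126 and z_{0.88} = 1.175.
Eliminate σ: μ = (z₂·x₁ − z₁·x₂)/(z₂ − z₁) = (1.175·-0.31 − (-1.126)·0.33)/2.301 = 0.003.
Then σ = (x₂ − x₁)/(z₂ − z₁) = (0.33 − -0.31)/2.301 = 0.278.
Precision τ = 1/σ² = 1/0.2781² = 12.9.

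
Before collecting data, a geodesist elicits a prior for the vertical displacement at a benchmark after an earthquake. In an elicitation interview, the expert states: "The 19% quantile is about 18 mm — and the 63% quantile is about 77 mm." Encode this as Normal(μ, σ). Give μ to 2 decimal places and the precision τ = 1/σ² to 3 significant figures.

μ = 60.82, τ = 0.00042

The p-quantile of Normal(μ,σ) is μ + z_p·σ, with z_{0.19} = -0.8779 and z_{0.63} = 0.3319.
Eliminate σ: μ = (z₂·x₁ − z₁·x₂)/(z₂ − z₁) = (0.3319·18 − (-0.8779)·77)/1.21 = 60.82.
Then σ = (x₂ − x₁)/(z₂ − z₁) = (77 − 18)/1.21 = 48.77.
Precision τ = 1/σ² = 1/48.77² = 0.00042.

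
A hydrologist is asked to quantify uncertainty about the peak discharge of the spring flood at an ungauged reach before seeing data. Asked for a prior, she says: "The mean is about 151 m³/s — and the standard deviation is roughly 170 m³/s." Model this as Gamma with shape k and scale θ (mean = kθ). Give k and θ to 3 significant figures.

For Gamma(k, scale θ): mean = kθ, variance = kθ², so CV = 1/√k.
CV = SD/mean = 170/151 = 1.126, hence k = 1/CV² = 0.789.
Then θ = mean/k = 151/0.789 = 191.

k ≈ 0.789, θ ≈ 191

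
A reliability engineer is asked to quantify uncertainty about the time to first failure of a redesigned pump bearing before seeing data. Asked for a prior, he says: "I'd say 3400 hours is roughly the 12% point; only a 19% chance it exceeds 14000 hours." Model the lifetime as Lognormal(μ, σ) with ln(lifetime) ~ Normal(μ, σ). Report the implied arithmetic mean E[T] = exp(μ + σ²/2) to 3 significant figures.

E[T] ≈ 9690 hours

If T ~ Lognormal(μ,σ) then ln T ~ Normal(μ,σ), so the p-quantile of ln T is μ + z_p·σ.
ln(3400) = 8.132 and ln(14000) = 9.547; z_{0.12} = -1.175, z_{0.81} = 0.8779.
σ = (9.547 − 8.132)/(0.8779 − (-1.175)) = 0.689.
μ = 8.132 − (-1.175)·0.689 = 8.942.
E[T] = exp(μ + σ²/2) = exp(8.942 + 0.2376) = 9690 hours.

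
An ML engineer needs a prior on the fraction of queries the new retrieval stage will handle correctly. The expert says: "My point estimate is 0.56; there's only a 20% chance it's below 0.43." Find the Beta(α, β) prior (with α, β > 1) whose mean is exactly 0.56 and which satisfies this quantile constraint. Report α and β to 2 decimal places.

α ≈ 5.76, β ≈ 4.52

With mean 0.56 fixed, write α = 0.56s, β = 0.44s where s = α+β.
Need P(θ < 0.43) = 0.2 under Beta(0.56s, 0.44s). Normal approximation: (q−m)/√(m(1−m)/s) ≈ z_{0.2} = -0.842, so s ≈ 0.56·0.44·(-0.842)²/(0.43−0.56)² = 10.3.
At s = 10.3: P(θ<0.43) ≈ 0.199. Adjusting to match 0.2 gives s ≈ 10.28.
So α = 0.56·10.28 ≈ 5.76, β = 0.44·10.28 ≈ 4.52.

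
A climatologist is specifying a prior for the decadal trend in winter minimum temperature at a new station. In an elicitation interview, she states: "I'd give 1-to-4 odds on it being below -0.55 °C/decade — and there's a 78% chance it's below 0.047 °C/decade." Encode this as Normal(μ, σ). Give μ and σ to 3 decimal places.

μ = -0.239, σ = 0.370

For Normal(μ,σ), the p-quantile is μ + z_p·σ. Here z_{0.2} = -0.8416, z_{0.78} = 0.7722.
So -0.55 = μ − 0.8416σ and 0.047 = μ + 0.7722σ.
Subtracting: σ = (0.047 − -0.55)/(0.7722 − (-0.8416)) = 0.370.
Then μ = -0.55 − (-0.8416)·0.370 = -0.239.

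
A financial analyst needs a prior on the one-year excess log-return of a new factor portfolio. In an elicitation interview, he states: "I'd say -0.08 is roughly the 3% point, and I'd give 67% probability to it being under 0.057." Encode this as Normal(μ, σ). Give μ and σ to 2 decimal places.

For Normal(μ,σ), the p-quantile is μ + z_p·σ. Here z_{0.03} = -1.881, z_{0.67} = 0.4399.
So -0.08 = μ − 1.881σ and 0.057 = μ + 0.4399σ.
Subtracting: σ = (0.057 − -0.08)/(0.4399 − (-1.881)) = 0.06.
Then μ = -0.08 − (-1.881)·0.06 = 0.03.

μ = 0.03, σ = 0.06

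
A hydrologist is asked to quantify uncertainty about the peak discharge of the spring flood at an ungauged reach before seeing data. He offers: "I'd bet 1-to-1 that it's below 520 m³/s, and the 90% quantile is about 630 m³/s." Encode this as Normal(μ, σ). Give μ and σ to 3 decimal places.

The p-quantile of Normal(μ,σ) is μ + z_p·σ, with z_{0.5} = 0 and z_{0.9} = 1.282.
Eliminate σ: μ = (z₂·x₁ − z₁·x₂)/(z₂ − z₁) = (1.282·520 − (0)·630)/1.282 = 520.000.
Then σ = (x₂ − x₁)/(z₂ − z₁) = (630 − 520)/1.282 = 85.833.

μ = 520.000, σ = 85.833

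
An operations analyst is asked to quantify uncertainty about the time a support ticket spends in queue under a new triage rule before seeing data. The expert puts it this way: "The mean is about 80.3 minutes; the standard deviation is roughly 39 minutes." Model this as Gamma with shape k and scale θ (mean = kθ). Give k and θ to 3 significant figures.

k ≈ 4.24, θ ≈ 18.9

For Gamma(k, scale θ): mean = kθ, variance = kθ², so CV = 1/√k.
CV = SD/mean = 39/80.3 = 0.4857, hence k = 1/CV² = 4.24.
Then θ = mean/k = 80.3/4.24 = 18.9.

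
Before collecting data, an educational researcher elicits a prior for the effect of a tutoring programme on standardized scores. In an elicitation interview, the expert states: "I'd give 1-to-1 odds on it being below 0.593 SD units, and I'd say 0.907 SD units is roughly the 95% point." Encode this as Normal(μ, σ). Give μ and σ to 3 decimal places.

For Normal(μ,σ), the p-quantile is μ + z_p·σ. Here z_{0.5} = 0, z_{0.95} = 1.645.
So 0.593 = μ + 0σ and 0.907 = μ + 1.645σ.
Subtracting: σ = (0.907 − 0.593)/(1.645 − (0)) = 0.191.
Then μ = 0.593 − (0)·0.191 = 0.593.

μ = 0.593, σ = 0.191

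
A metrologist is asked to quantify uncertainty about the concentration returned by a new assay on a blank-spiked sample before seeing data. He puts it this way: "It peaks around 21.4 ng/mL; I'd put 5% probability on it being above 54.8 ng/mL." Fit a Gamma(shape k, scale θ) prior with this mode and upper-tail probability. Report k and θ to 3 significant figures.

Gamma(k,θ) with k>1 has mode (k−1)θ, so θ = 21.4/(k−1).
Need P(X < 54.8) = 0.95 with θ tied to k this way. Start at k = 2, θ = 21.4: P(X<54.8) ≈ 0.725.
Too low — raise k to concentrate. Iterating converges to k ≈ 4.06.
Then θ = 21.4/(4.06−1) ≈ 6.99.

k ≈ 4.06, θ ≈ 6.99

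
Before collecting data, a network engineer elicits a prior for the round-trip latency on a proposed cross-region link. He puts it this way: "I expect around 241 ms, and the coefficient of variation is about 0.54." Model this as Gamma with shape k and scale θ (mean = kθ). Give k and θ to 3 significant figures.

For Gamma(k, scale θ): mean = kθ, variance = kθ², so CV = 1/√k.
CV = 0.54, hence k = 1/CV² = 3.43.
Then θ = mean/k = 241/3.43 = 70.3.

k ≈ 3.43, θ ≈ 70.3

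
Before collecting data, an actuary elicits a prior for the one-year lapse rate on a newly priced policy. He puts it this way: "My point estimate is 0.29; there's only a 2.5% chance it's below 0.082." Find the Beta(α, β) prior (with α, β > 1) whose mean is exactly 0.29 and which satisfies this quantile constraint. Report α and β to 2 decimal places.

α ≈ 3.46, β ≈ 8.46

With mean 0.29 fixed, write α = 0.29s, β = 0.71s where s = α+β.
Need P(θ < 0.082) = 0.025 under Beta(0.29s, 0.71s). Normal approximation: (q−m)/√(m(1−m)/s) ≈ z_{0.025} = -1.96, so s ≈ 0.29·0.71·(-1.96)²/(0.082−0.29)² = 18.3.
At s = 18.3: P(θ<0.082) ≈ 0.006. Adjusting to match 0.025 gives s ≈ 11.92.
So α = 0.29·11.92 ≈ 3.46, β = 0.71·11.92 ≈ 8.46.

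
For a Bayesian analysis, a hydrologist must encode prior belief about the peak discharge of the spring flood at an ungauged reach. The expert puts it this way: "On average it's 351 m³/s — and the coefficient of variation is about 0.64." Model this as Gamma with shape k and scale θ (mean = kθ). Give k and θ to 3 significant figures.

For Gamma(k, scale θ): mean = kθ, variance = kθ², so CV = 1/√k.
CV = 0.64, hence k = 1/CV² = 2.44.
Then θ = mean/k = 351/2.44 = 144.

k ≈ 2.44, θ ≈ 144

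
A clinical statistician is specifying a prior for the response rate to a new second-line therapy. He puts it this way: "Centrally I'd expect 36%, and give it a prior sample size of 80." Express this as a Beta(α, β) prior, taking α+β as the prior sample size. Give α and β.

Under the effective-sample-size interpretation, Beta(α, β) has prior mean α/(α+β) and prior sample size α+β.
So α+β = 80 and α/(α+β) = 0.36, giving α = 0.36·80 = 28.8 and β = 80 − 28.8 = 51.2.

α = 28.8, β = 51.2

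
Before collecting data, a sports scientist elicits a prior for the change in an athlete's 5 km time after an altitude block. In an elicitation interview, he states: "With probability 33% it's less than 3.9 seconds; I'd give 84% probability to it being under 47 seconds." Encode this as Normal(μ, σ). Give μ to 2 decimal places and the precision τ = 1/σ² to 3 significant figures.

μ = 17.12, τ = 0.00111

For Normal(μ,σ), the p-quantile is μ + z_p·σ. Here z_{0.33} = -0.4399, z_{0.84} = 0.9945.
So 3.9 = μ − 0.4399σ and 47 = μ + 0.9945σ.
Subtracting: σ = (47 − 3.9)/(0.9945 − (-0.4399)) = 30.05.
Then μ = 3.9 − (-0.4399)·30.05 = 17.12.
Precision τ = 1/σ² = 1/30.05² = 0.00111.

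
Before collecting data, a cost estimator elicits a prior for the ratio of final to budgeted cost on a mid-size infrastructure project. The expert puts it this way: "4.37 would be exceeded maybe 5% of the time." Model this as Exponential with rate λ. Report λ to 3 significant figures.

P(T > 4.37) = e^(−λ·4.37) = 0.05, so λ = −ln(0.05)/4.37 = 0.686.

λ ≈ 0.686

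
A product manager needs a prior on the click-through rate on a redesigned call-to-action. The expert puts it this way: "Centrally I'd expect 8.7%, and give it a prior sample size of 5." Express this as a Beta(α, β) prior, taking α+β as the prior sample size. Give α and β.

α = 0.435, β = 4.565

Under the effective-sample-size interpretation, Beta(α, β) has prior mean α/(α+β) and prior sample size α+β.
So α+β = 5 and α/(α+β) = 0.087, giving α = 0.087·5 = 0.435 and β = 5 − 0.435 = 4.565.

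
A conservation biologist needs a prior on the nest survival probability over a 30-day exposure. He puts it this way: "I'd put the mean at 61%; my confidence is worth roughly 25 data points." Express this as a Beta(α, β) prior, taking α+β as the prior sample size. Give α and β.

Under the effective-sample-size interpretation, Beta(α, β) has prior mean α/(α+β) and prior sample size α+β.
So α+β = 25 and α/(α+β) = 0.61, giving α = 0.61·25 = 15.25 and β = 25 − 15.25 = 9.75.

α = 15.25, β = 9.75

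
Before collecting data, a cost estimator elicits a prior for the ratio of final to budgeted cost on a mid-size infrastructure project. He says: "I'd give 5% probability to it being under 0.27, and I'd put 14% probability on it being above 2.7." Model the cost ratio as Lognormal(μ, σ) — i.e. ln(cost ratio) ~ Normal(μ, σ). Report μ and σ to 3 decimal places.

If T ~ Lognormal(μ,σ) then ln T ~ Normal(μ,σ), so the p-quantile of ln T is μ + z_p·σ.
ln(0.27) = -1.309 and ln(2.7) = 0.9933; z_{0.05} = -1.645, z_{0.86} = 1.08.
σ = (0.9933 − -1.309)/(1.08 − (-1.645)) = 0.845.
μ = -1.309 − (-1.645)·0.845 = 0.080.

μ ≈ 0.080, σ ≈ 0.845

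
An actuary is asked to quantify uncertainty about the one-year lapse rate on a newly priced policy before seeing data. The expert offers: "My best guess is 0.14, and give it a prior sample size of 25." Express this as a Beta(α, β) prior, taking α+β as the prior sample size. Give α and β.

α = 3.5, β = 21.5

Under the effective-sample-size interpretation, Beta(α, β) has prior mean α/(α+β) and prior sample size α+β.
So α+β = 25 and α/(α+β) = 0.14, giving α = 0.14·25 = 3.5 and β = 25 − 3.5 = 21.5.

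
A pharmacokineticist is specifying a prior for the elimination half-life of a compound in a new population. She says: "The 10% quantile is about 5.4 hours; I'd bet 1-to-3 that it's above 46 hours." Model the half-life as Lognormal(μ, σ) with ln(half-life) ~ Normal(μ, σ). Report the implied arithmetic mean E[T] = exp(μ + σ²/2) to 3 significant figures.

E[T] ≈ 40 hours

If T ~ Lognormal(μ,σ) then ln T ~ Normal(μ,σ), so the p-quantile of ln T is μ + z_p·σ.
ln(5.4) = 1.686 and ln(46) = 3.829; z_{0.1} = -1.282, z_{0.75} = 0.6745.
σ = (3.829 − 1.686)/(0.6745 − (-1.282)) = 1.095.
μ = 1.686 − (-1.282)·1.095 = 3.090.
E[T] = exp(μ + σ²/2) = exp(3.090 + 0.5997) = 40 hours.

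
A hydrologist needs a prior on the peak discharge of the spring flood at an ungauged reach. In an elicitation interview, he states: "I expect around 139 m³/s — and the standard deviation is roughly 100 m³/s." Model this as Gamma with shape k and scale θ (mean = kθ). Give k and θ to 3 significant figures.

For Gamma(k, scale θ): mean = kθ, variance = kθ², so CV = 1/√k.
CV = SD/mean = 100/139 = 0.7194, hence k = 1/CV² = 1.93.
Then θ = mean/k = 139/1.93 = 71.9.

k ≈ 1.93, θ ≈ 71.9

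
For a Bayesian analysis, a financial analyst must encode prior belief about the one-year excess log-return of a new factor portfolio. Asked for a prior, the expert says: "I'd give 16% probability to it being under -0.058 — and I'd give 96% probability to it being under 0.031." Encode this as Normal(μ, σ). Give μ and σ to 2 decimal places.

The p-quantile of Normal(μ,σ) is μ + z_p·σ, with z_{0.16} = -0.9945 and z_{0.96} = 1.751.
Eliminate σ: μ = (z₂·x₁ − z₁·x₂)/(z₂ − z₁) = (1.751·-0.058 − (-0.9945)·0.031)/2.745 = -0.03.
Then σ = (x₂ − x₁)/(z₂ − z₁) = (0.031 − -0.058)/2.745 = 0.03.

μ = -0.03, σ = 0.03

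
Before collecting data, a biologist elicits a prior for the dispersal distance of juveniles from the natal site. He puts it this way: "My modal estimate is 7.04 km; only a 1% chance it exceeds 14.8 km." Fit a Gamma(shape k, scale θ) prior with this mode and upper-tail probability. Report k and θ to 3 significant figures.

Gamma(k,θ) with k>1 has mode (k−1)θ, so θ = 7.04/(k−1).
Need P(X < 14.8) = 0.99 with θ tied to k this way. Start at k = 2, θ = 7.04: P(X<14.8) ≈ 0.621.
Too low — raise k to concentrate. Iterating converges to k ≈ 9.81.
Then θ = 7.04/(9.81−1) ≈ 0.799.

k ≈ 9.81, θ ≈ 0.799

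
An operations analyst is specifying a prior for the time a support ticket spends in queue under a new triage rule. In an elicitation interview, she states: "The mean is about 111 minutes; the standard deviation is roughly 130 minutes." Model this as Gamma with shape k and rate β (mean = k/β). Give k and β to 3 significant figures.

k ≈ 0.729, β ≈ 0.00657

For Gamma(k, rate β): mean = k/β, variance = k/β², so CV = 1/√k.
CV = SD/mean = 130/111 = 1.171, hence k = 1/CV² = 0.729.
Then β = k/mean = 0.729/111 = 0.00657.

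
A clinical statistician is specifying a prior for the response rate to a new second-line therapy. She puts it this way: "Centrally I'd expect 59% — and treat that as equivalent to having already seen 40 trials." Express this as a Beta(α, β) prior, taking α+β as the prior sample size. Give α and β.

Under the effective-sample-size interpretation, Beta(α, β) has prior mean α/(α+β) and prior sample size α+β.
So α+β = 40 and α/(α+β) = 0.59, giving α = 0.59·40 = 23.6 and β = 40 − 23.6 = 16.4.

α = 23.6, β = 16.4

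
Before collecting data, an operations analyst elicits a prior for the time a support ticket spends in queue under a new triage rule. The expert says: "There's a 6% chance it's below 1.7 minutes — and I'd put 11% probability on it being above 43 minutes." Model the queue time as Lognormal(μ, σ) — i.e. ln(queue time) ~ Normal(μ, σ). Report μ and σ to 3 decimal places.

If T ~ Lognormal(μ,σ) then ln T ~ Normal(μ,σ), so the p-quantile of ln T is μ + z_p·σ.
ln(1.7) = 0.5306 and ln(43) = 3.761; z_{0.06} = -1.555, z_{0.89} = 1.227.
σ = (3.761 − 0.5306)/(1.227 − (-1.555)) = 1.162.
μ = 0.5306 − (-1.555)·1.162 = 2.337.

μ ≈ 2.337, σ ≈ 1.162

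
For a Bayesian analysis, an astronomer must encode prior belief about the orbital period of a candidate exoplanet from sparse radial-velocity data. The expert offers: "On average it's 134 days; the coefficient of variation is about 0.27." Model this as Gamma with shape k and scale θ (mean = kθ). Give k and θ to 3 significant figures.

For Gamma(k, scale θ): mean = kθ, variance = kθ², so CV = 1/√k.
CV = 0.27, hence k = 1/CV² = 13.7.
Then θ = mean/k = 134/13.7 = 9.77.

k ≈ 13.7, θ ≈ 9.77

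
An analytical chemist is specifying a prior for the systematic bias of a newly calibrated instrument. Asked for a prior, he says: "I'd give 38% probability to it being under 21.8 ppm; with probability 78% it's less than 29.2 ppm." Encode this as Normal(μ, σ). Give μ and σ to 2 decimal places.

μ = 23.90, σ = 6.87

For Normal(μ,σ), the p-quantile is μ + z_p·σ. Here z_{0.38} = -0.3055, z_{0.78} = 0.7722.
So 21.8 = μ − 0.3055σ and 29.2 = μ + 0.7722σ.
Subtracting: σ = (29.2 − 21.8)/(0.7722 − (-0.3055)) = 6.87.
Then μ = 21.8 − (-0.3055)·6.87 = 23.90.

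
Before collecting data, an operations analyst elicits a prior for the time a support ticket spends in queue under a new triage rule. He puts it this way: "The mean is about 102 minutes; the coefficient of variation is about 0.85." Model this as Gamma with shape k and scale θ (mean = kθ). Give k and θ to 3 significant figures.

For Gamma(k, scale θ): mean = kθ, variance = kθ², so CV = 1/√k.
CV = 0.85, hence k = 1/CV² = 1.38.
Then θ = mean/k = 102/1.38 = 73.7.

k ≈ 1.38, θ ≈ 73.7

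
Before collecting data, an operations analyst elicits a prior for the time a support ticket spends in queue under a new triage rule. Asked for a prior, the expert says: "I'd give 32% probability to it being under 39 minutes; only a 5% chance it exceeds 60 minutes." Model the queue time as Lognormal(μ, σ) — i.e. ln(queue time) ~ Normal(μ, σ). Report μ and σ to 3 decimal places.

μ ≈ 3.759, σ ≈ 0.204

If T ~ Lognormal(μ,σ) then ln T ~ Normal(μ,σ), so the p-quantile of ln T is μ + z_p·σ.
ln(39) = 3.664 and ln(60) = 4.094; z_{0.32} = -0.4677, z_{0.95} = 1.645.
σ = (4.094 − 3.664)/(1.645 − (-0.4677)) = 0.204.
μ = 3.664 − (-0.4677)·0.204 = 3.759.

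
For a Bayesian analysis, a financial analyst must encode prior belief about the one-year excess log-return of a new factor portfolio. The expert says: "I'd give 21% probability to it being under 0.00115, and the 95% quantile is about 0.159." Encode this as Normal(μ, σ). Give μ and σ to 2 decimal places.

The p-quantile of Normal(μ,σ) is μ + z_p·σ, with z_{0.21} = -0.8064 and z_{0.95} = 1.645.
Eliminate σ: μ = (z₂·x₁ − z₁·x₂)/(z₂ − z₁) = (1.645·0.00115 − (-0.8064)·0.159)/2.451 = 0.05.
Then σ = (x₂ − x₁)/(z₂ − z₁) = (0.159 − 0.00115)/2.451 = 0.06.

μ = 0.05, σ = 0.06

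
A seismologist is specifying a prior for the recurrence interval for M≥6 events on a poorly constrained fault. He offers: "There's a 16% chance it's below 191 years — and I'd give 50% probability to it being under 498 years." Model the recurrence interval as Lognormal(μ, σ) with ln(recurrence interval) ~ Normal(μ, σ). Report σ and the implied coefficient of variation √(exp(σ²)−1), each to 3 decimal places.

If T ~ Lognormal(μ,σ) then ln T ~ Normal(μ,σ), so the p-quantile of ln T is μ + z_p·σ.
ln(191) = 5.252 and ln(498) = 6.211; z_{0.16} = -0.9945, z_{0.5} = 0.
σ = (6.211 − 5.252)/(0 − (-0.9945)) = 0.964.
μ = 5.252 − (-0.9945)·0.964 = 6.211.
CV = √(exp(σ²)−1) = √(exp(0.9287)−1) = 1.237.

σ ≈ 0.964, CV ≈ 1.237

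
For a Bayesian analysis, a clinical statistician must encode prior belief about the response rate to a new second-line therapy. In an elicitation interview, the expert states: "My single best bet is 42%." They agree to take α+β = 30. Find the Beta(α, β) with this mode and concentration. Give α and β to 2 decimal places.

For α,β > 1 the Beta mode is (α−1)/(α+β−2). With α+β = 30, the mode is (α−1)/28.
Set (α−1)/28 = 0.42 → α = 1 + 0.42·28 = 12.76.
β = 30 − α = 17.24.

α = 12.76, β = 17.24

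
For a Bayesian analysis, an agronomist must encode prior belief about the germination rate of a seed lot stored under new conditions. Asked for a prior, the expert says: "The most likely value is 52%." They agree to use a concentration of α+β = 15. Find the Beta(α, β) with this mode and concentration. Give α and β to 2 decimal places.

For α,β > 1 the Beta mode is (α−1)/(α+β−2). With α+β = 15, the mode is (α−1)/13.
Set (α−1)/13 = 0.52 → α = 1 + 0.52·13 = 7.76.
β = 15 − α = 7.24.

α = 7.76, β = 7.24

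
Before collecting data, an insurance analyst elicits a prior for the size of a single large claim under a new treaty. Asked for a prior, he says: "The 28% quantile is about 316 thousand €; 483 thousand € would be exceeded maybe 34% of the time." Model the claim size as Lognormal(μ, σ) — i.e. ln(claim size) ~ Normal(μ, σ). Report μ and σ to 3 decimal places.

μ ≈ 6.004, σ ≈ 0.426

If T ~ Lognormal(μ,σ) then ln T ~ Normal(μ,σ), so the p-quantile of ln T is μ + z_p·σ.
ln(316) = 5.756 and ln(483) = 6.18; z_{0.28} = -0.5828, z_{0.66} = 0.4125.
σ = (6.18 − 5.756)/(0.4125 − (-0.5828)) = 0.426.
μ = 5.756 − (-0.5828)·0.426 = 6.004.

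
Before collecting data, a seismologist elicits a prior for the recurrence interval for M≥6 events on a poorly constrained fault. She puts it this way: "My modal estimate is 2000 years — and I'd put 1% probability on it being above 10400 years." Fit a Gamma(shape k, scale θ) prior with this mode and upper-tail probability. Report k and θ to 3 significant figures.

Gamma(k,θ) with k>1 has mode (k−1)θ, so θ = 2000/(k−1).
Need P(X < 10400) = 0.99 with θ tied to k this way. Start at k = 2, θ = 2000: P(X<10400) ≈ 0.966.
Too low — raise k to concentrate. Iterating converges to k ≈ 2.43.
Then θ = 2000/(2.43−1) ≈ 1400.

k ≈ 2.43, θ ≈ 1400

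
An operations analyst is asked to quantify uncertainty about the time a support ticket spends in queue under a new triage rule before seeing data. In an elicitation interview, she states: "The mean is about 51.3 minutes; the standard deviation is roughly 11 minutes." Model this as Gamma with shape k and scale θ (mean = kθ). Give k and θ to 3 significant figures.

k ≈ 21.7, θ ≈ 2.36

For Gamma(k, scale θ): mean = kθ, variance = kθ², so CV = 1/√k.
CV = SD/mean = 11/51.3 = 0.2144, hence k = 1/CV² = 21.7.
Then θ = mean/k = 51.3/21.7 = 2.36.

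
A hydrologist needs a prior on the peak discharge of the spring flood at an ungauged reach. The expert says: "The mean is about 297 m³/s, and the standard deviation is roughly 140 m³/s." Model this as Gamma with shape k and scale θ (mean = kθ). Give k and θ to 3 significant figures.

k ≈ 4.5, θ ≈ 66

For Gamma(k, scale θ): mean = kθ, variance = kθ², so CV = 1/√k.
CV = SD/mean = 140/297 = 0.4714, hence k = 1/CV² = 4.5.
Then θ = mean/k = 297/4.5 = 66.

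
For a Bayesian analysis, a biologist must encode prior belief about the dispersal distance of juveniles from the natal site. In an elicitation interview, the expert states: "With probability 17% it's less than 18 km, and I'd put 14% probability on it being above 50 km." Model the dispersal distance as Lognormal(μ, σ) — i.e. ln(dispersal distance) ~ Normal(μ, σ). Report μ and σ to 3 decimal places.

μ ≈ 3.370, σ ≈ 0.502

If T ~ Lognormal(μ,σ) then ln T ~ Normal(μ,σ), so the p-quantile of ln T is μ + z_p·σ.
ln(18) = 2.89 and ln(50) = 3.912; z_{0.17} = -0.9542, z_{0.86} = 1.08.
σ = (3.912 − 2.89)/(1.08 − (-0.9542)) = 0.502.
μ = 2.89 − (-0.9542)·0.502 = 3.370.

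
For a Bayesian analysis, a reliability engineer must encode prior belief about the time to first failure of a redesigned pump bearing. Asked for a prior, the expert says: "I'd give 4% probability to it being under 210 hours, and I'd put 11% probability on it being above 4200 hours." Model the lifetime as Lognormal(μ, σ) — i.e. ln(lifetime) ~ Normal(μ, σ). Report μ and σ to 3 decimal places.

If T ~ Lognormal(μ,σ) then ln T ~ Normal(μ,σ), so the p-quantile of ln T is μ + z_p·σ.
ln(210) = 5.347 and ln(4200) = 8.343; z_{0.04} = -1.751, z_{0.89} = 1.227.
σ = (8.343 − 5.347)/(1.227 − (-1.751)) = 1.006.
μ = 5.347 − (-1.751)·1.006 = 7.109.

μ ≈ 7.109, σ ≈ 1.006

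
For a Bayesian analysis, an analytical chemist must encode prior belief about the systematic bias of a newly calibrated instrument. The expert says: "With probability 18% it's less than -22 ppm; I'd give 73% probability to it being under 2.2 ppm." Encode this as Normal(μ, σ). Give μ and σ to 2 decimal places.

For Normal(μ,σ), the p-quantile is μ + z_p·σ. Here z_{0.18} = -0.9154, z_{0.73} = 0.6128.
So -22 = μ − 0.9154σ and 2.2 = μ + 0.6128σ.
Subtracting: σ = (2.2 − -22)/(0.6128 − (-0.9154)) = 15.84.
Then μ = -22 − (-0.9154)·15.84 = -7.50.

μ = -7.50, σ = 15.84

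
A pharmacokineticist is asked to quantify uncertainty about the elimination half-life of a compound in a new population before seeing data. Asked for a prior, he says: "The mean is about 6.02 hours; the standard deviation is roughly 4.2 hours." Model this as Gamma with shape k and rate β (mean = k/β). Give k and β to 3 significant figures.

For Gamma(k, rate β): mean = k/β, variance = k/β², so CV = 1/√k.
CV = SD/mean = 4.2/6.02 = 0.6977, hence k = 1/CV² = 2.05.
Then β = k/mean = 2.05/6.02 = 0.341.

k ≈ 2.05, β ≈ 0.341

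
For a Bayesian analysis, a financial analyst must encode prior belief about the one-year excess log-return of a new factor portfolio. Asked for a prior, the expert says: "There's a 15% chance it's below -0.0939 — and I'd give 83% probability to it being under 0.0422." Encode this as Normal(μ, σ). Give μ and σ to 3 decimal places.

μ = -0.023, σ = 0.068

For Normal(μ,σ), the p-quantile is μ + z_p·σ. Here z_{0.15} = -1.036, z_{0.83} = 0.9542.
So -0.0939 = μ − 1.036σ and 0.0422 = μ + 0.9542σ.
Subtracting: σ = (0.0422 − -0.0939)/(0.9542 − (-1.036)) = 0.068.
Then μ = -0.0939 − (-1.036)·0.068 = -0.023.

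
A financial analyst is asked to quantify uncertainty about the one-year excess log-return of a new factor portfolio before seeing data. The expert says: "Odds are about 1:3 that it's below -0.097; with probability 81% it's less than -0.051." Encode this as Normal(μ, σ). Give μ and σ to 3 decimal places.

For Normal(μ,σ), the p-quantile is μ + z_p·σ. Here z_{0.25} = -0.6745, z_{0.81} = 0.8779.
So -0.097 = μ − 0.6745σ and -0.051 = μ + 0.8779σ.
Subtracting: σ = (-0.051 − -0.097)/(0.8779 − (-0.6745)) = 0.030.
Then μ = -0.097 − (-0.6745)·0.030 = -0.077.

μ = -0.077, σ = 0.030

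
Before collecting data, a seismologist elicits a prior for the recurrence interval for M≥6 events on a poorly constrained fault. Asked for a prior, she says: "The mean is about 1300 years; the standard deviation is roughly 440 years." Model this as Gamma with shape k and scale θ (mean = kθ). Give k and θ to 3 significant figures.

For Gamma(k, scale θ): mean = kθ, variance = kθ², so CV = 1/√k.
CV = SD/mean = 440/1300 = 0.3385, hence k = 1/CV² = 8.73.
Then θ = mean/k = 1300/8.73 = 149.

k ≈ 8.73, θ ≈ 149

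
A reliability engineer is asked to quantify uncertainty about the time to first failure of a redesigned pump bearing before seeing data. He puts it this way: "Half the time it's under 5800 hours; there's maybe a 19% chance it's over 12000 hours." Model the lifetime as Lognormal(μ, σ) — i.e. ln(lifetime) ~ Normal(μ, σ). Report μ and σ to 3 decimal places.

If T ~ Lognormal(μ,σ) then ln T ~ Normal(μ,σ), so the p-quantile of ln T is μ + z_p·σ.
ln(5800) = 8.666 and ln(12000) = 9.393; z_{0.5} = 0, z_{0.81} = 0.8779.
σ = (9.393 − 8.666)/(0.8779 − (0)) = 0.828.
μ = 8.666 − (0)·0.828 = 8.666.

μ ≈ 8.666, σ ≈ 0.828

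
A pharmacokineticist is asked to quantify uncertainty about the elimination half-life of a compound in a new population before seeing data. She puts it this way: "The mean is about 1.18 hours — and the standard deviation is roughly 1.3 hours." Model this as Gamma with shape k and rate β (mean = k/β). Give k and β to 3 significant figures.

k ≈ 0.824, β ≈ 0.698

For Gamma(k, rate β): mean = k/β, variance = k/β², so CV = 1/√k.
CV = SD/mean = 1.3/1.18 = 1.102, hence k = 1/CV² = 0.824.
Then β = k/mean = 0.824/1.18 = 0.698.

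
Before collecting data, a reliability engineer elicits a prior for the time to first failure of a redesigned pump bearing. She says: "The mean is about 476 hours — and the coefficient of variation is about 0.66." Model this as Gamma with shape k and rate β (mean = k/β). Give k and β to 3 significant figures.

k ≈ 2.3, β ≈ 0.00482

For Gamma(k, rate β): mean = k/β, variance = k/β², so CV = 1/√k.
CV = 0.66, hence k = 1/CV² = 2.3.
Then β = k/mean = 2.3/476 = 0.00482.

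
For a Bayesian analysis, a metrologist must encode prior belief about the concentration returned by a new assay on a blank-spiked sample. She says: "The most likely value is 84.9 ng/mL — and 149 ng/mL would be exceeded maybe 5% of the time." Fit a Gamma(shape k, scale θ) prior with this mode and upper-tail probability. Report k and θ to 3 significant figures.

k ≈ 9.82, θ ≈ 9.63

Gamma(k,θ) with k>1 has mode (k−1)θ, so θ = 84.9/(k−1).
Need P(X < 149) = 0.95 with θ tied to k this way. Start at k = 2, θ = 84.9: P(X<149) ≈ 0.524.
Too low — raise k to concentrate. Iterating converges to k ≈ 9.82.
Then θ = 84.9/(9.82−1) ≈ 9.63.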